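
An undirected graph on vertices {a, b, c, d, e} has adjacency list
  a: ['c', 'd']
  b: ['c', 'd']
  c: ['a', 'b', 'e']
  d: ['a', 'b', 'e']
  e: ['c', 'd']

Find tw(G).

A width-2 tree decomposition is:
Bags: B1 = {c, d, e}  B2 = {b, c, d}  B3 = {a, c, d}
Tree: B1–B2, B2–B3
Each bag holds 3 vertices, so the decomposition has width 2, which upper-bounds the treewidth. Since e–d–b–c–e is a cycle in G, G is not acyclic. Forests are exactly the graphs of treewidth ≤ 1, so tw(G) ≥ 2. Combining the bounds, tw(G) = 2.

2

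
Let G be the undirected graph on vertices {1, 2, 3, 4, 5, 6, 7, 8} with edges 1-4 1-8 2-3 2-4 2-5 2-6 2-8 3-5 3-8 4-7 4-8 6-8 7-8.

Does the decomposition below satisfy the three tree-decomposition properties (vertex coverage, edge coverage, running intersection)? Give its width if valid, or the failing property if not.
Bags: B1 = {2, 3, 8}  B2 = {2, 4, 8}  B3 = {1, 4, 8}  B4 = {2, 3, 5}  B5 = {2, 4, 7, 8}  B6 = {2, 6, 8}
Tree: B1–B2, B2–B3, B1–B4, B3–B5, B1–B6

A tree decomposition must satisfy three properties: every vertex lies in some bag; for every edge, both endpoints lie together in some bag; and for every vertex, the bags containing it form a connected subtree. Here bags containing vertex 2 are not connected in the tree, so the decomposition is invalid.

No — bags containing vertex 2 are not connected in the tree.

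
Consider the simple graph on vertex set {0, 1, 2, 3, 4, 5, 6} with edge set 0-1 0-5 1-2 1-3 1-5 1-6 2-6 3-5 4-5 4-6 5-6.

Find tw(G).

2

A width-2 tree decomposition is:
Bags: B1 = {1, 3, 5}  B2 = {1, 5, 6}  B3 = {0, 1, 5}  B4 = {4, 5, 6}  B5 = {1, 2, 6}
Tree: B1–B2, B2–B3, B2–B4, B2–B5
The largest bag has 3 vertices, giving width 2; this decomposition certifies tw(G) ≤ 2. Conversely, {1, 2, 6} is a clique of size 3, and the vertices of any clique must share a bag in every tree decomposition; so some bag has ≥ 3 vertices and tw(G) ≥ 2. The upper and lower bounds meet at 2, so that is the treewidth.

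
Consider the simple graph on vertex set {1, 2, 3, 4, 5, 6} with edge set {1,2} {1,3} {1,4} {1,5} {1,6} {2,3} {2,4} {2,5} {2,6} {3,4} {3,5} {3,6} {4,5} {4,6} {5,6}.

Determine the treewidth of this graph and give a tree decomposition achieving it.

Treewidth 5.
Bags: B1 = {1, 2, 3, 4, 5, 6}
Tree: (single bag)

With just one bag of size 6, the width is 6 − 1 = 5, so tw(G) ≤ 5. For the lower bound, the 6 vertices {1, 2, 3, 4, 5, 6} are pairwise adjacent, and any tree decomposition puts a clique entirely inside one bag — forcing width ≥ 5. Combining the bounds, tw(G) = 5.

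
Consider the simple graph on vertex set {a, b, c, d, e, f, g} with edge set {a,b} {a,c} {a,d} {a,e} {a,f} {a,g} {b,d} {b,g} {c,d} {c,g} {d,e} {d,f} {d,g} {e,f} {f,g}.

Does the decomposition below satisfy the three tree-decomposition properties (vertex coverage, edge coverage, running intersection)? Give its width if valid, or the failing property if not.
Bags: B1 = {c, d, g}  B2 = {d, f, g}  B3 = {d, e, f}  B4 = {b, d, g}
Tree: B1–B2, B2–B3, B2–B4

No — vertex a appears in no bag.

A tree decomposition must satisfy three properties: every vertex lies in some bag; for every edge, both endpoints lie together in some bag; and for every vertex, the bags containing it form a connected subtree. Here vertex a appears in no bag, so the decomposition is invalid.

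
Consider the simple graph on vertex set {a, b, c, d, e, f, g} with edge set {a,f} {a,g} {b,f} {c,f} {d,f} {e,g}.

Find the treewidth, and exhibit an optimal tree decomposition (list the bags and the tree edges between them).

Treewidth 1.
Bags: B1 = {c, f}  B2 = {a, f}  B3 = {b, f}  B4 = {d, f}  B5 = {a, g}  B6 = {e, g}
Tree: B1–B2, B2–B3, B2–B4, B2–B5, B5–B6

The largest bag has 2 vertices, giving width 1; this decomposition certifies tw(G) ≤ 1. G has an edge, so its treewidth is at least 1. The upper and lower bounds meet at 1, so that is the treewidth.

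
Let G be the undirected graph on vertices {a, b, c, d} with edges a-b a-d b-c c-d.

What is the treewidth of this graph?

2

A width-2 tree decomposition is:
Bags: B1 = {b, c, d}  B2 = {a, b, d}
Tree: B1–B2
Every bag has size at most 3, so the width is 3 − 1 = 2 and tw(G) ≤ 2. Since b–c–d–a–b is a cycle in G, G is not acyclic. Forests are exactly the graphs of treewidth ≤ 1, so tw(G) ≥ 2. Therefore the treewidth is 2.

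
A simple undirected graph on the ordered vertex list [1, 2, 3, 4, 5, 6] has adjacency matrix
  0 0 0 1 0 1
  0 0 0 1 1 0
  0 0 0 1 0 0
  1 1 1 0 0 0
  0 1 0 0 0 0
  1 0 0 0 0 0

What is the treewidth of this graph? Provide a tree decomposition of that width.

Treewidth 1.
One such decomposition:
Bags: B1 = {2, 5}  B2 = {2, 4}  B3 = {3, 4}  B4 = {1, 4}  B5 = {1, 6}
Tree: B1–B2, B2–B3, B3–B4, B4–B5

Each bag holds 2 vertices, so the decomposition has width 1, which upper-bounds the treewidth. G has an edge, so its treewidth is at least 1. Combining the bounds, tw(G) = 1.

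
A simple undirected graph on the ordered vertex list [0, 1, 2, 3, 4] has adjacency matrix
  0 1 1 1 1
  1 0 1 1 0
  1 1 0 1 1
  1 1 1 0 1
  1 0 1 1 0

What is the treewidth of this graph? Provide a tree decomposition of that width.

Each bag holds 4 vertices, so the decomposition has width 3, which upper-bounds the treewidth. For the lower bound, the 4 vertices {0, 1, 2, 3} are pairwise adjacent, and any tree decomposition puts a clique entirely inside one bag — forcing width ≥ 3. Combining the bounds, tw(G) = 3.

Treewidth 3.
One such decomposition:
Bags: B1 = {0, 2, 3, 4}  B2 = {0, 1, 2, 3}
Tree: B1–B2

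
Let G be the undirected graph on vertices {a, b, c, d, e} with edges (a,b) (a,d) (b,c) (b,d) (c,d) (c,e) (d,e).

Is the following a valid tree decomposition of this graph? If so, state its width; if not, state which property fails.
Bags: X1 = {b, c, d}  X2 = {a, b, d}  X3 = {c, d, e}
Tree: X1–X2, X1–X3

Every vertex of G appears in some bag (union = {a, b, c, d, e}); every edge is covered by a bag; and for each vertex v the set of bags containing v is connected in the bag tree. The decomposition is therefore valid. The largest bag has 3 vertices, so the width is 2.

Yes; width 2.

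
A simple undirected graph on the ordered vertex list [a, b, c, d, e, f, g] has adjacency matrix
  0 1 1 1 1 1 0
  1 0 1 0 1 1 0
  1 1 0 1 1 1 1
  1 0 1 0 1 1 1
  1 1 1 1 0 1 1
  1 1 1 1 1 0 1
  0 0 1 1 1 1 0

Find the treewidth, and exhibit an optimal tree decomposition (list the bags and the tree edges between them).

Each bag holds 5 vertices, so the decomposition has width 4, which upper-bounds the treewidth. For the lower bound, the 5 vertices {c, d, e, f, g} are pairwise adjacent, and any tree decomposition puts a clique entirely inside one bag — forcing width ≥ 4. Hence tw(G) = 4 exactly.

Treewidth 4.
Bags: B1 = {a, c, d, e, f}  B2 = {c, d, e, f, g}  B3 = {a, b, c, e, f}
Tree: B1–B2, B1–B3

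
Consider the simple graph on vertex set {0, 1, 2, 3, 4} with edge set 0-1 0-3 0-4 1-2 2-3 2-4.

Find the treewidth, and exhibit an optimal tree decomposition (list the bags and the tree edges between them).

Every bag has size at most 3, so the width is 3 − 1 = 2 and tw(G) ≤ 2. For the lower bound, G contains the cycle 0–4–2–3–0, so G is not a forest; only forests have treewidth ≤ 1, hence tw(G) ≥ 2. Combining the bounds, tw(G) = 2.

Treewidth 2.
One optimal decomposition is:
Bags: B1 = {0, 2, 4}  B2 = {0, 2, 3}  B3 = {0, 1, 2}
Tree: B1–B2, B2–B3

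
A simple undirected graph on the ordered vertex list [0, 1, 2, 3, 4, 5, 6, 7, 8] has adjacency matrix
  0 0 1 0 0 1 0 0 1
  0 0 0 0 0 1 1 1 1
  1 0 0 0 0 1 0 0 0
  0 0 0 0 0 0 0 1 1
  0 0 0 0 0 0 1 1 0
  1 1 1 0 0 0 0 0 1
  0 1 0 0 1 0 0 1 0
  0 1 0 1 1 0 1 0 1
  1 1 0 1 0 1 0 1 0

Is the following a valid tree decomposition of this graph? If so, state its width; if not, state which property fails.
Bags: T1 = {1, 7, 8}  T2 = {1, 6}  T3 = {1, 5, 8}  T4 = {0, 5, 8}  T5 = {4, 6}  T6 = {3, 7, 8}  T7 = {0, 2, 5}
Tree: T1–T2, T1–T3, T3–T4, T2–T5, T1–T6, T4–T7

A tree decomposition must satisfy three properties: every vertex lies in some bag; for every edge, both endpoints lie together in some bag; and for every vertex, the bags containing it form a connected subtree. Here edge (7,6) lies in no bag, so the decomposition is invalid.

No — edge (7,6) lies in no bag.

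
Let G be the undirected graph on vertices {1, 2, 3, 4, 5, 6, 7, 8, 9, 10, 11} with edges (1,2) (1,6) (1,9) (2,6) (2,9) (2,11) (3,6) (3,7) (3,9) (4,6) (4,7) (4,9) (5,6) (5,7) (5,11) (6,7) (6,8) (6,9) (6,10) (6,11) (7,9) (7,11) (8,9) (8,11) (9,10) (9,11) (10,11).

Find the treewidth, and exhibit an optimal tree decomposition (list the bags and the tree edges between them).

Each bag holds 4 vertices, so the decomposition has width 3, which upper-bounds the treewidth. On the other hand G contains the 4-clique {6, 8, 9, 11}. A clique must lie in a single bag of any decomposition, so no decomposition can have width below 3. The upper and lower bounds meet at 3, so that is the treewidth.

Treewidth 3.
One optimal decomposition is:
Bags: B1 = {6, 7, 9, 11}  B2 = {6, 9, 10, 11}  B3 = {4, 6, 7, 9}  B4 = {3, 6, 7, 9}  B5 = {5, 6, 7, 11}  B6 = {2, 6, 9, 11}  B7 = {1, 2, 6, 9}  B8 = {6, 8, 9, 11}
Tree: B1–B2, B1–B3, B1–B4, B1–B5, B1–B6, B6–B7, B6–B8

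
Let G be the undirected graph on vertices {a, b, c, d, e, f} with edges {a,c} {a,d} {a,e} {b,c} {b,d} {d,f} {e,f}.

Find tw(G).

2

A width-2 tree decomposition is:
Bags: B1 = {b, c, d}  B2 = {a, c, d}  B3 = {a, d, f}  B4 = {a, e, f}
Tree: B1–B2, B2–B3, B3–B4
Every bag has size at most 3, so the width is 3 − 1 = 2 and tw(G) ≤ 2. The edges b–c–a–d–b form a cycle, so G is not a tree and its treewidth is at least 2. Combining the bounds, tw(G) = 2.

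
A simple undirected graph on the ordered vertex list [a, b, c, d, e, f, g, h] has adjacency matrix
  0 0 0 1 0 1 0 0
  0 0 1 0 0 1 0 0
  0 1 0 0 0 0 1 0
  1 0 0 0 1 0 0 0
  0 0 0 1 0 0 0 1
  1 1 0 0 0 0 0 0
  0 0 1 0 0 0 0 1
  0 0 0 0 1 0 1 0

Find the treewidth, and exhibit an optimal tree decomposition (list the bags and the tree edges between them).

Treewidth 2.
One optimal decomposition is:
Bags: B1 = {a, d, e}  B2 = {a, e, h}  B3 = {a, g, h}  B4 = {a, c, g}  B5 = {a, b, c}  B6 = {a, b, f}
Tree: B1–B2, B2–B3, B3–B4, B4–B5, B5–B6

The largest bag has 3 vertices, giving width 2; this decomposition certifies tw(G) ≤ 2. Since a–d–e–h–g–c–b–f–a is a cycle in G, G is not acyclic. Forests are exactly the graphs of treewidth ≤ 1, so tw(G) ≥ 2. Therefore the treewidth is 2.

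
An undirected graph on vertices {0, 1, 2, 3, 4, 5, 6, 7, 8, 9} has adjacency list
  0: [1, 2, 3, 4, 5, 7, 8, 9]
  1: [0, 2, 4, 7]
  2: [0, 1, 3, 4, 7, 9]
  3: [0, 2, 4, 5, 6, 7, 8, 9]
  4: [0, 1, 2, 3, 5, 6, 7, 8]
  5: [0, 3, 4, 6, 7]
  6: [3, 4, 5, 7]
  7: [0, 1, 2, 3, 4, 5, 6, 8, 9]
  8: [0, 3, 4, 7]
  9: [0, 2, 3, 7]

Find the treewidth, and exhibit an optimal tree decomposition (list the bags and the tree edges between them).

Each bag holds 5 vertices, so the decomposition has width 4, which upper-bounds the treewidth. Conversely, {0, 1, 2, 4, 7} is a clique of size 5, and the vertices of any clique must share a bag in every tree decomposition; so some bag has ≥ 5 vertices and tw(G) ≥ 4. The upper and lower bounds meet at 4, so that is the treewidth.

Treewidth 4.
Bags: B1 = {0, 2, 3, 4, 7}  B2 = {0, 3, 4, 5, 7}  B3 = {0, 3, 4, 7, 8}  B4 = {0, 1, 2, 4, 7}  B5 = {3, 4, 5, 6, 7}  B6 = {0, 2, 3, 7, 9}
Tree: B1–B2, B1–B3, B1–B4, B2–B5, B1–B6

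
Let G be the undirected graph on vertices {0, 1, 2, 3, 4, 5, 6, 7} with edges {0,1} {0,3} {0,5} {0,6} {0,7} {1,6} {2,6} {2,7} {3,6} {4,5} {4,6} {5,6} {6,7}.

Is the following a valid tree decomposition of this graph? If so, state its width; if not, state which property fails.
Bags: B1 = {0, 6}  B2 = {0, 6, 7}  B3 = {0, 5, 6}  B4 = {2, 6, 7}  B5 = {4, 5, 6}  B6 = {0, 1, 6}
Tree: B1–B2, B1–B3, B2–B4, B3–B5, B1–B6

A tree decomposition must satisfy three properties: every vertex lies in some bag; for every edge, both endpoints lie together in some bag; and for every vertex, the bags containing it form a connected subtree. Here vertex 3 appears in no bag, so the decomposition is invalid.

No — vertex 3 appears in no bag.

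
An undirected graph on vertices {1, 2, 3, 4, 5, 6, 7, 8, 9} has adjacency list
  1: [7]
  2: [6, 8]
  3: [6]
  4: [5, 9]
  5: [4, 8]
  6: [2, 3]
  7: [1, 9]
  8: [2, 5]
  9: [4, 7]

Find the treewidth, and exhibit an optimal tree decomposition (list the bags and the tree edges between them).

Treewidth 1.
One such decomposition:
Bags: B1 = {1, 7}  B2 = {7, 9}  B3 = {4, 9}  B4 = {4, 5}  B5 = {5, 8}  B6 = {2, 8}  B7 = {2, 6}  B8 = {3, 6}
Tree: B1–B2, B2–B3, B3–B4, B4–B5, B5–B6, B6–B7, B7–B8

Every bag has size at most 2, so the width is 2 − 1 = 1 and tw(G) ≤ 1. Any graph with an edge has treewidth ≥ 1, and G has the edge 1–7. Therefore the treewidth is 1.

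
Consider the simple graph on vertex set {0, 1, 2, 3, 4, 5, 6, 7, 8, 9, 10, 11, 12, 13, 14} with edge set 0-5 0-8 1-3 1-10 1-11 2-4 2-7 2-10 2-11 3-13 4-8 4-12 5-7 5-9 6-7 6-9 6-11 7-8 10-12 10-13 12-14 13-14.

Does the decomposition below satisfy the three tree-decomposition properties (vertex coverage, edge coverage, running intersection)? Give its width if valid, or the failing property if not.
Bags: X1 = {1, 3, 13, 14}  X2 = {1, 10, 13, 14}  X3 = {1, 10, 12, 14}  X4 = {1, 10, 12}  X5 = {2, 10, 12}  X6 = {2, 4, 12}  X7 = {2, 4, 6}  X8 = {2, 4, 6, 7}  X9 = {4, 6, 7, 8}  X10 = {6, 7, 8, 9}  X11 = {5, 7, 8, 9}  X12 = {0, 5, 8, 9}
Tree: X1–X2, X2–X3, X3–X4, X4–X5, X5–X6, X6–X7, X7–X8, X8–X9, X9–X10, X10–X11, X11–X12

A tree decomposition must satisfy three properties: every vertex lies in some bag; for every edge, both endpoints lie together in some bag; and for every vertex, the bags containing it form a connected subtree. Here vertex 11 appears in no bag, so the decomposition is invalid.

No — vertex 11 appears in no bag.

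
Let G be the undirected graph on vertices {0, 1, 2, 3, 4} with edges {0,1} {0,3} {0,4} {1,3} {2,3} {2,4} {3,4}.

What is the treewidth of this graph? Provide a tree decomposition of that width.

The largest bag has 3 vertices, giving width 2; this decomposition certifies tw(G) ≤ 2. Conversely, {0, 1, 3} is a clique of size 3, and the vertices of any clique must share a bag in every tree decomposition; so some bag has ≥ 3 vertices and tw(G) ≥ 2. Hence tw(G) = 2 exactly.

Treewidth 2.
One optimal decomposition is:
Bags: B1 = {0, 3, 4}  B2 = {0, 1, 3}  B3 = {2, 3, 4}
Tree: B1–B2, B1–B3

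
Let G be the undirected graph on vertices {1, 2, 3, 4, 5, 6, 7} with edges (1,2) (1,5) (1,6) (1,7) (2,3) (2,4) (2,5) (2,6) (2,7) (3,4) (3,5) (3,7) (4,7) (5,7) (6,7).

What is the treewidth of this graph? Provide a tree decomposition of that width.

Treewidth 3.
One such decomposition:
Bags: B1 = {2, 3, 5, 7}  B2 = {1, 2, 5, 7}  B3 = {2, 3, 4, 7}  B4 = {1, 2, 6, 7}
Tree: B1–B2, B1–B3, B2–B4

Each bag holds 4 vertices, so the decomposition has width 3, which upper-bounds the treewidth. For the lower bound, the 4 vertices {1, 2, 5, 7} are pairwise adjacent, and any tree decomposition puts a clique entirely inside one bag — forcing width ≥ 3. Combining the bounds, tw(G) = 3.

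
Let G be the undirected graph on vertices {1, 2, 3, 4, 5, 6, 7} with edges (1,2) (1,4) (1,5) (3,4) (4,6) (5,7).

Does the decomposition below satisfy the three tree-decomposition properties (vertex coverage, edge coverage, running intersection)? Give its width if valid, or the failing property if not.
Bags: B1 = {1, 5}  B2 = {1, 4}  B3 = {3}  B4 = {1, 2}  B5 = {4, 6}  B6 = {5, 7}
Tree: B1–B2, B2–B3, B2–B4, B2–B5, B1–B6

A tree decomposition must satisfy three properties: every vertex lies in some bag; for every edge, both endpoints lie together in some bag; and for every vertex, the bags containing it form a connected subtree. Here edge (4,3) lies in no bag, so the decomposition is invalid.

No — edge (4,3) lies in no bag.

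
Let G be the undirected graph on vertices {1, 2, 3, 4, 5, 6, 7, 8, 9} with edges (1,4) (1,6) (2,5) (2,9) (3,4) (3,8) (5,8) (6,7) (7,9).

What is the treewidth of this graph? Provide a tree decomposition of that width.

The largest bag has 3 vertices, giving width 2; this decomposition certifies tw(G) ≤ 2. For the lower bound, G contains the cycle 1–4–3–8–5–2–9–7–6–1, so G is not a forest; only forests have treewidth ≤ 1, hence tw(G) ≥ 2. The upper and lower bounds meet at 2, so that is the treewidth.

Treewidth 2.
One optimal decomposition is:
Bags: B1 = {1, 3, 4}  B2 = {1, 3, 8}  B3 = {1, 5, 8}  B4 = {1, 2, 5}  B5 = {1, 2, 9}  B6 = {1, 7, 9}  B7 = {1, 6, 7}
Tree: B1–B2, B2–B3, B3–B4, B4–B5, B5–B6, B6–B7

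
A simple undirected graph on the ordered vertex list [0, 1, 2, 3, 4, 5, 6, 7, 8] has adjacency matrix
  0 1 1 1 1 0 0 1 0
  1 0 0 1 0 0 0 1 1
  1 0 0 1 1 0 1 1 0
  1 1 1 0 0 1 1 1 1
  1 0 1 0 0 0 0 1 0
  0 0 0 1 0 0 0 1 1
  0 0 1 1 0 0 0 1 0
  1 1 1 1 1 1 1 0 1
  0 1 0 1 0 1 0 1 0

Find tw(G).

A width-3 tree decomposition is:
Bags: B1 = {0, 1, 3, 7}  B2 = {0, 2, 3, 7}  B3 = {0, 2, 4, 7}  B4 = {2, 3, 6, 7}  B5 = {1, 3, 7, 8}  B6 = {3, 5, 7, 8}
Tree: B1–B2, B2–B3, B2–B4, B1–B5, B5–B6
Every bag has size at most 4, so the width is 4 − 1 = 3 and tw(G) ≤ 3. On the other hand G contains the 4-clique {0, 1, 3, 7}. A clique must lie in a single bag of any decomposition, so no decomposition can have width below 3. Hence tw(G) = 3 exactly.

3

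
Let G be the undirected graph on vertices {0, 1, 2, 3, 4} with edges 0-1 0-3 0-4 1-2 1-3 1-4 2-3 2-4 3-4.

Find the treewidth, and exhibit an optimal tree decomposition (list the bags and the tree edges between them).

Each bag holds 4 vertices, so the decomposition has width 3, which upper-bounds the treewidth. On the other hand G contains the 4-clique {0, 1, 3, 4}. A clique must lie in a single bag of any decomposition, so no decomposition can have width below 3. Combining the bounds, tw(G) = 3.

Treewidth 3.
One such decomposition:
Bags: B1 = {0, 1, 3, 4}  B2 = {1, 2, 3, 4}
Tree: B1–B2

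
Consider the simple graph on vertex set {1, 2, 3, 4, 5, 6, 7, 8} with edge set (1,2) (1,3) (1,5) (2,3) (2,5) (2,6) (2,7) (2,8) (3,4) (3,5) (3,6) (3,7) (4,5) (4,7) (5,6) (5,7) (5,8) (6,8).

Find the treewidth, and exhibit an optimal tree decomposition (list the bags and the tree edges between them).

Treewidth 3.
One optimal decomposition is:
Bags: B1 = {2, 3, 5, 6}  B2 = {2, 3, 5, 7}  B3 = {1, 2, 3, 5}  B4 = {2, 5, 6, 8}  B5 = {3, 4, 5, 7}
Tree: B1–B2, B1–B3, B1–B4, B2–B5

The largest bag has 4 vertices, giving width 3; this decomposition certifies tw(G) ≤ 3. On the other hand G contains the 4-clique {2, 5, 6, 8}. A clique must lie in a single bag of any decomposition, so no decomposition can have width below 3. Therefore the treewidth is 3.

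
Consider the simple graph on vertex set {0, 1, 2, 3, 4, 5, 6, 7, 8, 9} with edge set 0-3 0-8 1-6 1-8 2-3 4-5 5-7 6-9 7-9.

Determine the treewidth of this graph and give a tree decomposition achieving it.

Treewidth 1.
Bags: B1 = {4, 5}  B2 = {5, 7}  B3 = {7, 9}  B4 = {6, 9}  B5 = {1, 6}  B6 = {1, 8}  B7 = {0, 8}  B8 = {0, 3}  B9 = {2, 3}
Tree: B1–B2, B2–B3, B3–B4, B4–B5, B5–B6, B6–B7, B7–B8, B8–B9

Each bag holds 2 vertices, so the decomposition has width 1, which upper-bounds the treewidth. Any graph with an edge has treewidth ≥ 1, and G has the edge 4–5. Therefore the treewidth is 1.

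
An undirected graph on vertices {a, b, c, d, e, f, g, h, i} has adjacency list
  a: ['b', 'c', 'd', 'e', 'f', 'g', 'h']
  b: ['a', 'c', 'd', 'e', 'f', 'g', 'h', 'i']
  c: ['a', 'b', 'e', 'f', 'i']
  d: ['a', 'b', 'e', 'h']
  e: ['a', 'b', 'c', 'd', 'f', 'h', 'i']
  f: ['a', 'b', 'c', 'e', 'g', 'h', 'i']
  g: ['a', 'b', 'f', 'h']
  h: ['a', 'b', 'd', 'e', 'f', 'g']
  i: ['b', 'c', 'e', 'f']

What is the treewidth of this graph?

4

A width-4 tree decomposition is:
Bags: B1 = {a, b, e, f, h}  B2 = {a, b, c, e, f}  B3 = {b, c, e, f, i}  B4 = {a, b, d, e, h}  B5 = {a, b, f, g, h}
Tree: B1–B2, B2–B3, B1–B4, B1–B5
Every bag has size at most 5, so the width is 5 − 1 = 4 and tw(G) ≤ 4. For the lower bound, the 5 vertices {a, b, d, e, h} are pairwise adjacent, and any tree decomposition puts a clique entirely inside one bag — forcing width ≥ 4. The upper and lower bounds meet at 4, so that is the treewidth.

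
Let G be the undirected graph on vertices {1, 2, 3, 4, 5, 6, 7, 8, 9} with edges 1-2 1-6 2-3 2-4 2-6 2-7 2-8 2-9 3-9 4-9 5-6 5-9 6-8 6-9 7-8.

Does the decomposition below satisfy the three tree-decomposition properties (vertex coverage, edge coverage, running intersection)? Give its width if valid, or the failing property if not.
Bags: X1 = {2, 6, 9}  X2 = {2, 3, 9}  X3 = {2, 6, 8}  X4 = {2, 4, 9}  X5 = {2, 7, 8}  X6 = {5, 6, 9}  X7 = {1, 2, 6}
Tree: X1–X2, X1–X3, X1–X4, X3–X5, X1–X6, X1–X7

Yes; width 2.

Every vertex of G appears in some bag (union = {1, 2, 3, 4, 5, 6, 7, 8, 9}); every edge is covered by a bag; and for each vertex v the set of bags containing v is connected in the bag tree. The decomposition is therefore valid. The largest bag has 3 vertices, so the width is 2.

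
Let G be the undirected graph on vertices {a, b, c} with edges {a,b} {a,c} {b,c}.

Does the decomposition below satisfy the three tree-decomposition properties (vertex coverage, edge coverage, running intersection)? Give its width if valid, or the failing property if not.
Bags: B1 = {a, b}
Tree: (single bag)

A tree decomposition must satisfy three properties: every vertex lies in some bag; for every edge, both endpoints lie together in some bag; and for every vertex, the bags containing it form a connected subtree. Here vertex c appears in no bag, so the decomposition is invalid.

No — vertex c appears in no bag.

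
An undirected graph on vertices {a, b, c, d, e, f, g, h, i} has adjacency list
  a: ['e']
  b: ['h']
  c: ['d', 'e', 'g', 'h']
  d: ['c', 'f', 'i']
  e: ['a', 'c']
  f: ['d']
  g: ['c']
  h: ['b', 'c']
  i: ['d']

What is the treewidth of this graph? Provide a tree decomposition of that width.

Treewidth 1.
One optimal decomposition is:
Bags: B1 = {c, g}  B2 = {c, e}  B3 = {c, h}  B4 = {c, d}  B5 = {d, i}  B6 = {a, e}  B7 = {b, h}  B8 = {d, f}
Tree: B1–B2, B2–B3, B3–B4, B4–B5, B2–B6, B3–B7, B4–B8

Each bag holds 2 vertices, so the decomposition has width 1, which upper-bounds the treewidth. G has an edge, so its treewidth is at least 1. Hence tw(G) = 1 exactly.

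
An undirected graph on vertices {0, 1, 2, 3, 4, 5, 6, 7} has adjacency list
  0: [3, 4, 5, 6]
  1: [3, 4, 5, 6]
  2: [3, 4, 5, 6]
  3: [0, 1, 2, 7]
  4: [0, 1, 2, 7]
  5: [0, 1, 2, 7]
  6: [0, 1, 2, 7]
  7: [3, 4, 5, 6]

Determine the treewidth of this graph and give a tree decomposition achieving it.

Each bag holds 5 vertices, so the decomposition has width 4, which upper-bounds the treewidth. For the lower bound: the 5 vertex sets {5,7}, {2,3}, {1,6}, {0}, {4} are disjoint, each induces a connected subgraph, and every pair is joined by at least one edge of G. Contracting each set to a single vertex therefore yields K_{5} as a minor, and since treewidth is minor-monotone, tw(G) ≥ tw(K_{5}) = 4. The upper and lower bounds meet at 4, so that is the treewidth.

Treewidth 4.
Bags: B1 = {0, 1, 2, 5, 7}  B2 = {0, 1, 2, 3, 7}  B3 = {0, 1, 2, 6, 7}  B4 = {0, 1, 2, 4, 7}
Tree: B1–B2, B2–B3, B3–B4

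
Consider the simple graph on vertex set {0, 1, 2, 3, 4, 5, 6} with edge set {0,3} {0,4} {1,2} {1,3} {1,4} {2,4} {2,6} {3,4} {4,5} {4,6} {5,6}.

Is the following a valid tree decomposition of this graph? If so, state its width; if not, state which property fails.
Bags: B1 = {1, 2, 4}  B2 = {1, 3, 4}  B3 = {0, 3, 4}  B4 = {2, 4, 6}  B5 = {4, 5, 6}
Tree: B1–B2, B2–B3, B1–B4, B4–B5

Checking the three conditions: (i) the bags cover all of {0, 1, 2, 3, 4, 5, 6}; (ii) for each edge, some bag contains both endpoints; (iii) the bags containing any fixed vertex form a subtree. All hold, so the decomposition is valid with width 3 − 1 = 2.

Yes; width 2.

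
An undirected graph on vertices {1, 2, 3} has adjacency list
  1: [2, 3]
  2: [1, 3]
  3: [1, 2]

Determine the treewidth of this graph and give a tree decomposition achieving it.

Treewidth 2.
One optimal decomposition is:
Bags: B1 = {1, 2, 3}
Tree: (single bag)

A single bag containing all 3 vertices is trivially a valid decomposition of width 2. Conversely, {1, 2, 3} is a clique of size 3, and the vertices of any clique must share a bag in every tree decomposition; so some bag has ≥ 3 vertices and tw(G) ≥ 2. Combining the bounds, tw(G) = 2.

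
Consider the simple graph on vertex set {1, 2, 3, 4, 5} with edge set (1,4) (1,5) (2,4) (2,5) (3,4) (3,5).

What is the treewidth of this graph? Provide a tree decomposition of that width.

The largest bag has 3 vertices, giving width 2; this decomposition certifies tw(G) ≤ 2. The edges 4–3–5–1–4 form a cycle, so G is not a tree and its treewidth is at least 2. Combining the bounds, tw(G) = 2.

Treewidth 2.
Bags: B1 = {3, 4, 5}  B2 = {1, 4, 5}  B3 = {2, 4, 5}
Tree: B1–B2, B2–B3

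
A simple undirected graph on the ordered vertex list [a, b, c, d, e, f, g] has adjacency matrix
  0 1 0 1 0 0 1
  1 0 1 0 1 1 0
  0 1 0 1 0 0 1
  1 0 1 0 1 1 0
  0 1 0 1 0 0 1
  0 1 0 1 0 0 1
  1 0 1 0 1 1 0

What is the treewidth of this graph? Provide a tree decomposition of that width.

Treewidth 3.
One optimal decomposition is:
Bags: B1 = {b, d, f, g}  B2 = {b, c, d, g}  B3 = {b, d, e, g}  B4 = {a, b, d, g}
Tree: B1–B2, B2–B3, B3–B4

The largest bag has 4 vertices, giving width 3; this decomposition certifies tw(G) ≤ 3. For the lower bound: the 4 vertex sets {d,f}, {c,g}, {b}, {e} are disjoint, each induces a connected subgraph, and every pair is joined by at least one edge of G. Contracting each set to a single vertex therefore yields K_{4} as a minor, and since treewidth is minor-monotone, tw(G) ≥ tw(K_{4}) = 3. The upper and lower bounds meet at 3, so that is the treewidth.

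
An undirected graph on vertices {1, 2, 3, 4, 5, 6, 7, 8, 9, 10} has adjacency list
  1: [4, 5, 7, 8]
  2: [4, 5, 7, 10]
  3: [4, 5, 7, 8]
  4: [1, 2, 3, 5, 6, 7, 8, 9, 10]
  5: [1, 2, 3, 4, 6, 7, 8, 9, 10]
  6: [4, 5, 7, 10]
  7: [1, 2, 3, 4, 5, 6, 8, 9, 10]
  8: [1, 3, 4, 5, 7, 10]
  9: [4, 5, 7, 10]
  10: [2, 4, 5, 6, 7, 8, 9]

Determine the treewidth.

A width-4 tree decomposition is:
Bags: B1 = {4, 5, 7, 9, 10}  B2 = {4, 5, 6, 7, 10}  B3 = {4, 5, 7, 8, 10}  B4 = {3, 4, 5, 7, 8}  B5 = {1, 4, 5, 7, 8}  B6 = {2, 4, 5, 7, 10}
Tree: B1–B2, B2–B3, B3–B4, B3–B5, B1–B6
Each bag holds 5 vertices, so the decomposition has width 4, which upper-bounds the treewidth. On the other hand G contains the 5-clique {1, 4, 5, 7, 8}. A clique must lie in a single bag of any decomposition, so no decomposition can have width below 4. The upper and lower bounds meet at 4, so that is the treewidth.

4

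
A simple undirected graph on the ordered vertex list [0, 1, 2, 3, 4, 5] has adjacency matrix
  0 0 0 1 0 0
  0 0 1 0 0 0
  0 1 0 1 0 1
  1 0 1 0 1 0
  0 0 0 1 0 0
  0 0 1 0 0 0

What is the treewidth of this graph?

A width-1 tree decomposition is:
Bags: B1 = {3, 4}  B2 = {2, 3}  B3 = {1, 2}  B4 = {0, 3}  B5 = {2, 5}
Tree: B1–B2, B2–B3, B1–B4, B2–B5
The largest bag has 2 vertices, giving width 1; this decomposition certifies tw(G) ≤ 1. Since G has at least one edge (e.g. 3–4), it is not an edgeless graph, so tw(G) ≥ 1. Hence tw(G) = 1 exactly.

1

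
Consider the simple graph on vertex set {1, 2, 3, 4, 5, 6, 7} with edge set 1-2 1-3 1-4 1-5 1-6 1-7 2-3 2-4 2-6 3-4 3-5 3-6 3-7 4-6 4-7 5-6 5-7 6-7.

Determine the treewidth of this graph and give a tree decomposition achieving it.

Treewidth 4.
Bags: B1 = {1, 3, 5, 6, 7}  B2 = {1, 3, 4, 6, 7}  B3 = {1, 2, 3, 4, 6}
Tree: B1–B2, B2–B3

Every bag has size at most 5, so the width is 5 − 1 = 4 and tw(G) ≤ 4. On the other hand G contains the 5-clique {1, 2, 3, 4, 6}. A clique must lie in a single bag of any decomposition, so no decomposition can have width below 4. The upper and lower bounds meet at 4, so that is the treewidth.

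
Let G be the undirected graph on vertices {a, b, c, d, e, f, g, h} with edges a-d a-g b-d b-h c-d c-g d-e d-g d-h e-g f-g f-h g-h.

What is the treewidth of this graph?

2

A width-2 tree decomposition is:
Bags: B1 = {a, d, g}  B2 = {d, e, g}  B3 = {d, g, h}  B4 = {c, d, g}  B5 = {f, g, h}  B6 = {b, d, h}
Tree: B1–B2, B1–B3, B3–B4, B3–B5, B3–B6
Each bag holds 3 vertices, so the decomposition has width 2, which upper-bounds the treewidth. For the lower bound, the 3 vertices {d, e, g} are pairwise adjacent, and any tree decomposition puts a clique entirely inside one bag — forcing width ≥ 2. The upper and lower bounds meet at 2, so that is the treewidth.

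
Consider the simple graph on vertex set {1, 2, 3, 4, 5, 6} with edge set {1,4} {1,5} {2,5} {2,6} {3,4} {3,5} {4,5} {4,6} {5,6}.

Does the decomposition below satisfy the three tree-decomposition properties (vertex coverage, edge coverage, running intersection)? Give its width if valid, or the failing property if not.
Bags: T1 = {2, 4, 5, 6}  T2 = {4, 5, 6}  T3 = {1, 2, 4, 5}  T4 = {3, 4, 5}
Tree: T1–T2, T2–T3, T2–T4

A tree decomposition must satisfy three properties: every vertex lies in some bag; for every edge, both endpoints lie together in some bag; and for every vertex, the bags containing it form a connected subtree. Here bags containing vertex 2 are not connected in the tree, so the decomposition is invalid.

No — bags containing vertex 2 are not connected in the tree.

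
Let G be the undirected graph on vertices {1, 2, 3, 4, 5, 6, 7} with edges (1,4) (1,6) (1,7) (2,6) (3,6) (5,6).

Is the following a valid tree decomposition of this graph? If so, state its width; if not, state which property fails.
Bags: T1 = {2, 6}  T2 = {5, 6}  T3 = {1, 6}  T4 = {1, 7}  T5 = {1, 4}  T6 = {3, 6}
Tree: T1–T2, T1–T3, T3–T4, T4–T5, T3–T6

Yes; width 1.

Vertex coverage: the bags together contain {1, 2, 3, 4, 5, 6, 7}, the full vertex set. Edge coverage: each edge of G has both endpoints in at least one bag. Running intersection: for every vertex, the bags containing it form a connected subtree. All three properties hold, so this is a valid tree decomposition of width max|bag| − 1 = 1, and hence tw(G) ≤ 1.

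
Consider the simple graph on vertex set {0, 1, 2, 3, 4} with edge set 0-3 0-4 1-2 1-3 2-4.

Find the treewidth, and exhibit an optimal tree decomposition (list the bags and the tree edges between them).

Every bag has size at most 3, so the width is 3 − 1 = 2 and tw(G) ≤ 2. For the lower bound, G contains the cycle 0–3–1–2–4–0, so G is not a forest; only forests have treewidth ≤ 1, hence tw(G) ≥ 2. Hence tw(G) = 2 exactly.

Treewidth 2.
One optimal decomposition is:
Bags: B1 = {0, 1, 3}  B2 = {0, 1, 2}  B3 = {0, 2, 4}
Tree: B1–B2, B2–B3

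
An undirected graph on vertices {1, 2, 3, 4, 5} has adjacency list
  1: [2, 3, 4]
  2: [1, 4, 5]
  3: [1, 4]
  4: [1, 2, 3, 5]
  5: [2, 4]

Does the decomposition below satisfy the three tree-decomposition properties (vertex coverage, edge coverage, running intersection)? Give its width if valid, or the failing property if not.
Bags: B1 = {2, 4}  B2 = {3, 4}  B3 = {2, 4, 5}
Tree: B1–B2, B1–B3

A tree decomposition must satisfy three properties: every vertex lies in some bag; for every edge, both endpoints lie together in some bag; and for every vertex, the bags containing it form a connected subtree. Here vertex 1 appears in no bag, so the decomposition is invalid.

No — vertex 1 appears in no bag.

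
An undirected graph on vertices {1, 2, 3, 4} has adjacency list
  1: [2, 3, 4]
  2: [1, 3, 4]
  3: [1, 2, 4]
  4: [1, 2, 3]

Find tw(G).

A width-3 tree decomposition is:
Bags: B1 = {1, 2, 3, 4}
Tree: (single bag)
With just one bag of size 4, the width is 4 − 1 = 3, so tw(G) ≤ 3. For the lower bound, the 4 vertices {1, 2, 3, 4} are pairwise adjacent, and any tree decomposition puts a clique entirely inside one bag — forcing width ≥ 3. Therefore the treewidth is 3.

3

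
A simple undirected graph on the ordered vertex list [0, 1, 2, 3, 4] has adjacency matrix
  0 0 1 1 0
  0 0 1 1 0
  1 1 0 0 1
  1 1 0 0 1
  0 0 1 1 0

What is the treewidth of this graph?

2

A width-2 tree decomposition is:
Bags: B1 = {0, 2, 3}  B2 = {1, 2, 3}  B3 = {2, 3, 4}
Tree: B1–B2, B2–B3
Each bag holds 3 vertices, so the decomposition has width 2, which upper-bounds the treewidth. For the lower bound, G contains the cycle 3–0–2–1–3, so G is not a forest; only forests have treewidth ≤ 1, hence tw(G) ≥ 2. Combining the bounds, tw(G) = 2.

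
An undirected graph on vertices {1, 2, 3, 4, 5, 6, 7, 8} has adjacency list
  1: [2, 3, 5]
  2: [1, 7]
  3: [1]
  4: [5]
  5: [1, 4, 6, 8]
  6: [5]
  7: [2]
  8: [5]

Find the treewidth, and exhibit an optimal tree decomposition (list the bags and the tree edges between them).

Treewidth 1.
One such decomposition:
Bags: B1 = {5, 8}  B2 = {4, 5}  B3 = {1, 5}  B4 = {1, 2}  B5 = {5, 6}  B6 = {1, 3}  B7 = {2, 7}
Tree: B1–B2, B2–B3, B3–B4, B2–B5, B3–B6, B4–B7

Each bag holds 2 vertices, so the decomposition has width 1, which upper-bounds the treewidth. Any graph with an edge has treewidth ≥ 1, and G has the edge 5–8. Therefore the treewidth is 1.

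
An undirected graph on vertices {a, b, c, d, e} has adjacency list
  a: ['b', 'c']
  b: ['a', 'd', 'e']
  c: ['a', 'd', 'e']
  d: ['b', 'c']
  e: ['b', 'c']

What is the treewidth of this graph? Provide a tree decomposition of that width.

The largest bag has 3 vertices, giving width 2; this decomposition certifies tw(G) ≤ 2. The edges c–e–b–a–c form a cycle, so G is not a tree and its treewidth is at least 2. The upper and lower bounds meet at 2, so that is the treewidth.

Treewidth 2.
One such decomposition:
Bags: B1 = {b, c, e}  B2 = {a, b, c}  B3 = {b, c, d}
Tree: B1–B2, B2–B3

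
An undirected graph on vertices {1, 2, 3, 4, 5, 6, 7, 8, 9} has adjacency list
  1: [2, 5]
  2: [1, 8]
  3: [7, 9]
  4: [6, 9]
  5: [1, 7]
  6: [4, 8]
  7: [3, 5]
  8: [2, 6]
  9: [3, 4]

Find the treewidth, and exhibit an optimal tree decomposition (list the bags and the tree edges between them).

The largest bag has 3 vertices, giving width 2; this decomposition certifies tw(G) ≤ 2. For the lower bound, G contains the cycle 3–7–5–1–2–8–6–4–9–3, so G is not a forest; only forests have treewidth ≤ 1, hence tw(G) ≥ 2. Therefore the treewidth is 2.

Treewidth 2.
One such decomposition:
Bags: B1 = {3, 5, 7}  B2 = {1, 3, 5}  B3 = {1, 2, 3}  B4 = {2, 3, 8}  B5 = {3, 6, 8}  B6 = {3, 4, 6}  B7 = {3, 4, 9}
Tree: B1–B2, B2–B3, B3–B4, B4–B5, B5–B6, B6–B7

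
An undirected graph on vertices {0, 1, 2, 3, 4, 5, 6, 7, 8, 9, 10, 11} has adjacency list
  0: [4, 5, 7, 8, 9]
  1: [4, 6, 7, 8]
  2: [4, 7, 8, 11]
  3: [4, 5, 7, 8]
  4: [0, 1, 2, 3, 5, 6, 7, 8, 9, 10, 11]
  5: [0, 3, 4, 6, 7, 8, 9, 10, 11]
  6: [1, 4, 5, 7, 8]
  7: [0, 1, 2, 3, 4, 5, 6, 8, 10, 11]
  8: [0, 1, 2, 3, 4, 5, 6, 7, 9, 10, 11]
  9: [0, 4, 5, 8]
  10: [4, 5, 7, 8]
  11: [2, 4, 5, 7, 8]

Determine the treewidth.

4

A width-4 tree decomposition is:
Bags: B1 = {4, 5, 6, 7, 8}  B2 = {0, 4, 5, 7, 8}  B3 = {4, 5, 7, 8, 11}  B4 = {1, 4, 6, 7, 8}  B5 = {3, 4, 5, 7, 8}  B6 = {2, 4, 7, 8, 11}  B7 = {0, 4, 5, 8, 9}  B8 = {4, 5, 7, 8, 10}
Tree: B1–B2, B2–B3, B1–B4, B3–B5, B3–B6, B2–B7, B1–B8
The largest bag has 5 vertices, giving width 4; this decomposition certifies tw(G) ≤ 4. For the lower bound, the 5 vertices {0, 4, 5, 8, 9} are pairwise adjacent, and any tree decomposition puts a clique entirely inside one bag — forcing width ≥ 4. Hence tw(G) = 4 exactly.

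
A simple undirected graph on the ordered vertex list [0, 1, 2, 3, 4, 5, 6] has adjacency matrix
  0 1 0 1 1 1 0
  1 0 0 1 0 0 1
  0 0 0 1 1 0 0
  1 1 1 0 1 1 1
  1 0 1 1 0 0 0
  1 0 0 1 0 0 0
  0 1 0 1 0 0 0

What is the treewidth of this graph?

A width-2 tree decomposition is:
Bags: B1 = {0, 1, 3}  B2 = {0, 3, 4}  B3 = {0, 3, 5}  B4 = {2, 3, 4}  B5 = {1, 3, 6}
Tree: B1–B2, B1–B3, B2–B4, B1–B5
Each bag holds 3 vertices, so the decomposition has width 2, which upper-bounds the treewidth. On the other hand G contains the 3-clique {0, 1, 3}. A clique must lie in a single bag of any decomposition, so no decomposition can have width below 2. The upper and lower bounds meet at 2, so that is the treewidth.

2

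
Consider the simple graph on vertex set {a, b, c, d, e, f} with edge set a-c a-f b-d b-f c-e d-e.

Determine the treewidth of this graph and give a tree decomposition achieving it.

The largest bag has 3 vertices, giving width 2; this decomposition certifies tw(G) ≤ 2. For the lower bound, G contains the cycle e–d–b–f–a–c–e, so G is not a forest; only forests have treewidth ≤ 1, hence tw(G) ≥ 2. Therefore the treewidth is 2.

Treewidth 2.
One optimal decomposition is:
Bags: B1 = {b, d, e}  B2 = {b, e, f}  B3 = {a, e, f}  B4 = {a, c, e}
Tree: B1–B2, B2–B3, B3–B4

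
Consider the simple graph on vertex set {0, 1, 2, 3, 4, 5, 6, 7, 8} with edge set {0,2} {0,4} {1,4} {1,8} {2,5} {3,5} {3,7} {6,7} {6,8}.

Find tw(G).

2

A width-2 tree decomposition is:
Bags: B1 = {0, 2, 5}  B2 = {0, 4, 5}  B3 = {1, 4, 5}  B4 = {1, 5, 8}  B5 = {5, 6, 8}  B6 = {5, 6, 7}  B7 = {3, 5, 7}
Tree: B1–B2, B2–B3, B3–B4, B4–B5, B5–B6, B6–B7
The largest bag has 3 vertices, giving width 2; this decomposition certifies tw(G) ≤ 2. The edges 5–2–0–4–1–8–6–7–3–5 form a cycle, so G is not a tree and its treewidth is at least 2. Therefore the treewidth is 2.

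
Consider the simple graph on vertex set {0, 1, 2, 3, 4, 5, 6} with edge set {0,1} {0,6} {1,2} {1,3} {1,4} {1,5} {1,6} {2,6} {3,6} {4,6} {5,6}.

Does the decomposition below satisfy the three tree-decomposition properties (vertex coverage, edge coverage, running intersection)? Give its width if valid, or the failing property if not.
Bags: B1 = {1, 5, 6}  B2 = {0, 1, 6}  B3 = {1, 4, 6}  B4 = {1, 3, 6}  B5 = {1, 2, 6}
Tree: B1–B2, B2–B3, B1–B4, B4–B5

Yes; width 2.

Checking the three conditions: (i) the bags cover all of {0, 1, 2, 3, 4, 5, 6}; (ii) for each edge, some bag contains both endpoints; (iii) the bags containing any fixed vertex form a subtree. All hold, so the decomposition is valid with width 3 − 1 = 2.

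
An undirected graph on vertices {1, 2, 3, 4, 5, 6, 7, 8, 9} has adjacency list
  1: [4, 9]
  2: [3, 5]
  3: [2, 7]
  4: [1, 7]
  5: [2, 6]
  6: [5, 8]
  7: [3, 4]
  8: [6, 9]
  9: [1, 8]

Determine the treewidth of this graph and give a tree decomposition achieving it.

Each bag holds 3 vertices, so the decomposition has width 2, which upper-bounds the treewidth. The edges 7–4–1–9–8–6–5–2–3–7 form a cycle, so G is not a tree and its treewidth is at least 2. Combining the bounds, tw(G) = 2.

Treewidth 2.
One optimal decomposition is:
Bags: B1 = {1, 4, 7}  B2 = {1, 7, 9}  B3 = {7, 8, 9}  B4 = {6, 7, 8}  B5 = {5, 6, 7}  B6 = {2, 5, 7}  B7 = {2, 3, 7}
Tree: B1–B2, B2–B3, B3–B4, B4–B5, B5–B6, B6–B7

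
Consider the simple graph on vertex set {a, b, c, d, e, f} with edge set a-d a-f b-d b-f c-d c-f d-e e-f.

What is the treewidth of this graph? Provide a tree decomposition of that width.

The largest bag has 3 vertices, giving width 2; this decomposition certifies tw(G) ≤ 2. The edges f–e–d–a–f form a cycle, so G is not a tree and its treewidth is at least 2. Therefore the treewidth is 2.

Treewidth 2.
One optimal decomposition is:
Bags: B1 = {d, e, f}  B2 = {a, d, f}  B3 = {b, d, f}  B4 = {c, d, f}
Tree: B1–B2, B2–B3, B3–B4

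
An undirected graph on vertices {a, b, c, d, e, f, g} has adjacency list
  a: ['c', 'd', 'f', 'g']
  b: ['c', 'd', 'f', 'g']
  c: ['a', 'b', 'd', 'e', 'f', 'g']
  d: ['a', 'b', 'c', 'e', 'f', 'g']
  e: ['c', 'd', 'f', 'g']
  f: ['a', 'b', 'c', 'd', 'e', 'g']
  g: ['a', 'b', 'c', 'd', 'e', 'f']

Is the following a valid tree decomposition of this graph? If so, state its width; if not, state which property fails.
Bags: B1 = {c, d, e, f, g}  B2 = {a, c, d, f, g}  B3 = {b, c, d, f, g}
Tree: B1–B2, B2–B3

Yes; width 4.

Every vertex of G appears in some bag (union = {a, b, c, d, e, f, g}); every edge is covered by a bag; and for each vertex v the set of bags containing v is connected in the bag tree. The decomposition is therefore valid. The largest bag has 5 vertices, so the width is 4.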